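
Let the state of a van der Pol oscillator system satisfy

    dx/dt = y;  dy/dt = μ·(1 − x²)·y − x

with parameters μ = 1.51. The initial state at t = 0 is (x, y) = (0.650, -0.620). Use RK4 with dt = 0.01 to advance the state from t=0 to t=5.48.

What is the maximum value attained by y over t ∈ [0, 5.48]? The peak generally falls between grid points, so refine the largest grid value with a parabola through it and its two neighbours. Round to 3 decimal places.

t=0.000: state=(0.650, -0.620)
step 1 (dt=0.01): k1=(-0.620, -1.191), k2=(-0.626, -1.197), k3=(-0.626, -1.197), k4=(-0.632, -1.203); state += dt/6·(k1+2k2+2k3+k4)
t=0.010: state=(0.644, -0.632)
t=0.020: state=(0.637, -0.644)
t=0.030: state=(0.631, -0.656)
continuing one RK4 step at a time; state shown every 20 steps (Δt=0.2):
t=0.200: state=(0.500, -0.887)
t=0.400: state=(0.290, -1.234)
t=0.600: state=(-0.001, -1.691)
t=0.800: state=(-0.391, -2.213)
t=1.000: state=(-0.872, -2.510)
t=1.200: state=(-1.347, -2.108)
t=1.400: state=(-1.677, -1.158)
t=1.600: state=(-1.822, -0.354)
t=1.800: state=(-1.843, 0.090)
t=2.000: state=(-1.801, 0.307)
t=2.200: state=(-1.727, 0.424)
t=2.400: state=(-1.634, 0.504)
t=2.600: state=(-1.526, 0.576)
t=2.800: state=(-1.403, 0.657)
t=3.000: state=(-1.262, 0.758)
t=3.200: state=(-1.097, 0.897)
t=3.400: state=(-0.899, 1.097)
t=3.600: state=(-0.651, 1.401)
t=3.800: state=(-0.328, 1.867)
t=4.000: state=(0.110, 2.533)
t=4.200: state=(0.685, 3.164)
t=4.400: state=(1.317, 2.930)
t=4.600: state=(1.780, 1.624)
t=4.800: state=(1.980, 0.478)
t=5.000: state=(2.013, -0.071)
t=5.200: state=(1.973, -0.292)
t=5.400: state=(1.904, -0.391)
t=5.480: state=(1.872, -0.417)
largest grid value and its neighbours: y(4.260)=3.22917, y(4.270)=3.23005, y(4.280)=3.22775
parabola through these three points peaks at t≈4.268 with y≈3.23013

max y = 3.230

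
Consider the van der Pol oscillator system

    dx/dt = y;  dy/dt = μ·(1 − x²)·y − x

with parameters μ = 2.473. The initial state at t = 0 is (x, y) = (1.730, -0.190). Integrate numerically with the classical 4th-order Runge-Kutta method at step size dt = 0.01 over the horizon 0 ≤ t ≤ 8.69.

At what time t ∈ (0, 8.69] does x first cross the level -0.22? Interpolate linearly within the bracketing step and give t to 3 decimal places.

t = 2.314

t=0.000: state=(1.730, -0.190)
step 1 (dt=0.01): k1=(-0.190, -0.794), k2=(-0.194, -0.775), k3=(-0.194, -0.775), k4=(-0.198, -0.757); state += dt/6·(k1+2k2+2k3+k4)
t=0.010: state=(1.728, -0.198)
t=0.020: state=(1.726, -0.205)
t=0.030: state=(1.724, -0.212)
continuing one RK4 step at a time; state shown every 50 steps (Δt=0.5):
t=0.500: state=(1.579, -0.371)
t=1.000: state=(1.366, -0.492)
t=1.500: state=(1.066, -0.745)
t=2.000: state=(0.528, -1.615)
t=2.310: state=(-0.207, -3.366)
next step: t=2.320: state=(-0.241, -3.443) — x has crossed -0.22
linear interpolation between t=2.310 (-0.20651) and t=2.320 (-0.24056) → t≈2.314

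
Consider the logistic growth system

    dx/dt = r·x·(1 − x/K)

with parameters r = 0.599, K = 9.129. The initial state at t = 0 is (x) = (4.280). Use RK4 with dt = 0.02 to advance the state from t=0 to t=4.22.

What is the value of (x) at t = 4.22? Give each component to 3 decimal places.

t=0.000: state=(4.280)
step 1 (dt=0.02): k1=(1.362), k2=(1.362), k3=(1.362), k4=(1.363); state += dt/6·(k1+2k2+2k3+k4)
t=0.020: state=(4.307)
t=0.040: state=(4.335)
t=0.060: state=(4.362)
continuing one RK4 step at a time; state shown every 10 steps (Δt=0.2):
t=0.200: state=(4.553)
t=0.400: state=(4.826)
t=0.600: state=(5.097)
t=0.800: state=(5.365)
t=1.000: state=(5.627)
t=1.200: state=(5.882)
t=1.400: state=(6.128)
t=1.600: state=(6.364)
t=1.800: state=(6.589)
t=2.000: state=(6.803)
t=2.200: state=(7.004)
t=2.400: state=(7.193)
t=2.600: state=(7.370)
t=2.800: state=(7.534)
t=3.000: state=(7.685)
t=3.200: state=(7.825)
t=3.400: state=(7.953)
t=3.600: state=(8.071)
t=3.800: state=(8.178)
t=4.000: state=(8.275)
t=4.200: state=(8.363)
t=4.220: state=(8.372)

(x) = (8.372)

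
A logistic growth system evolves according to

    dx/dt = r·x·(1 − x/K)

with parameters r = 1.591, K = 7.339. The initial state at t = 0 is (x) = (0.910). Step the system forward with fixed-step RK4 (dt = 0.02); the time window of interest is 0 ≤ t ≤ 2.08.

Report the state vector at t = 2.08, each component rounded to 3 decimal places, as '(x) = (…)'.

t=0.000: state=(0.910)
step 1 (dt=0.02): k1=(1.268), k2=(1.283), k3=(1.284), k4=(1.299); state += dt/6·(k1+2k2+2k3+k4)
t=0.020: state=(0.936)
t=0.040: state=(0.962)
t=0.060: state=(0.989)
continuing one RK4 step at a time; state shown every 5 steps (Δt=0.1):
t=0.100: state=(1.045)
t=0.200: state=(1.195)
t=0.300: state=(1.363)
t=0.400: state=(1.549)
t=0.500: state=(1.752)
t=0.600: state=(1.973)
t=0.700: state=(2.211)
t=0.800: state=(2.464)
t=0.900: state=(2.731)
t=1.000: state=(3.009)
t=1.100: state=(3.295)
t=1.200: state=(3.585)
t=1.300: state=(3.877)
t=1.400: state=(4.166)
t=1.500: state=(4.449)
t=1.600: state=(4.722)
t=1.700: state=(4.984)
t=1.800: state=(5.231)
t=1.900: state=(5.461)
t=2.000: state=(5.675)
t=2.080: state=(5.833)

(x) = (5.833)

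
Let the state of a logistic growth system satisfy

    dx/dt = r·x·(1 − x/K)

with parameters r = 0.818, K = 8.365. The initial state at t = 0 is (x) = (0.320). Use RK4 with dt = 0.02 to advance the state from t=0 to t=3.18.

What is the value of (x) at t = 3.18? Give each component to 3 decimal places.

t=0.000: state=(0.320)
step 1 (dt=0.02): k1=(0.252), k2=(0.254), k3=(0.254), k4=(0.256); state += dt/6·(k1+2k2+2k3+k4)
t=0.020: state=(0.325)
t=0.040: state=(0.330)
t=0.060: state=(0.335)
continuing one RK4 step at a time; state shown every 10 steps (Δt=0.2):
t=0.200: state=(0.374)
t=0.400: state=(0.437)
t=0.600: state=(0.510)
t=0.800: state=(0.595)
t=1.000: state=(0.692)
t=1.200: state=(0.803)
t=1.400: state=(0.930)
t=1.600: state=(1.074)
t=1.800: state=(1.236)
t=2.000: state=(1.419)
t=2.200: state=(1.622)
t=2.400: state=(1.847)
t=2.600: state=(2.093)
t=2.800: state=(2.360)
t=3.000: state=(2.646)
t=3.180: state=(2.920)

(x) = (2.920)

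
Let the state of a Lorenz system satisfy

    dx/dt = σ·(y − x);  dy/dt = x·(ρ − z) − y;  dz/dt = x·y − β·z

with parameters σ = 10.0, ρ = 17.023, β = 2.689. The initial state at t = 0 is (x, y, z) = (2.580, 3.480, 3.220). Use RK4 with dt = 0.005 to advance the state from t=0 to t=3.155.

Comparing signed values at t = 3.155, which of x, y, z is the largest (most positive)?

largest component: z

t=0.000: state=(2.580, 3.480, 3.220)
step 1 (dt=0.005): k1=(9.000, 32.132, 0.320), k2=(9.578, 32.360, 0.605), k3=(9.570, 32.377, 0.610), k4=(10.140, 32.622, 0.904); state += dt/6·(k1+2k2+2k3+k4)
t=0.005: state=(2.628, 3.642, 3.223)
t=0.010: state=(2.681, 3.806, 3.229)
t=0.015: state=(2.740, 3.974, 3.238)
continuing one RK4 step at a time; state shown every 40 steps (Δt=0.2):
t=0.200: state=(8.495, 13.216, 9.253)
t=0.400: state=(9.915, 4.404, 25.383)
t=0.600: state=(1.240, -0.546, 15.472)
t=0.800: state=(-0.106, -0.285, 9.018)
t=1.000: state=(-0.474, -0.760, 5.290)
t=1.200: state=(-1.741, -2.944, 3.391)
t=1.400: state=(-6.875, -11.192, 6.699)
t=1.600: state=(-11.575, -7.881, 25.464)
t=1.800: state=(-2.016, 0.600, 17.049)
t=2.000: state=(0.025, 0.266, 9.916)
t=2.200: state=(0.365, 0.581, 5.805)
t=2.400: state=(1.301, 2.186, 3.559)
t=2.600: state=(5.226, 8.761, 4.771)
t=2.800: state=(12.462, 12.108, 23.144)
t=3.000: state=(3.343, -0.524, 19.145)
t=3.155: state=(0.317, -0.376, 12.525)
compare at T: x=0.317, y=-0.376, z=12.525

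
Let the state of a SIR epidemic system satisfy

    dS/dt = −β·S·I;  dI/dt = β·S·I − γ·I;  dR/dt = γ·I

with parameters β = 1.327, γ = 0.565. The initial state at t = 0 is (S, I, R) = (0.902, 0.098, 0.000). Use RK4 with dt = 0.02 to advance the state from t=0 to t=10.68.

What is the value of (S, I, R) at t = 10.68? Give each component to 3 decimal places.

(S, I, R) = (0.121, 0.024, 0.855)

t=0.000: state=(0.902, 0.098, 0.000)
step 1 (dt=0.02): k1=(-0.117, 0.062, 0.055), k2=(-0.118, 0.062, 0.056), k3=(-0.118, 0.062, 0.056), k4=(-0.118, 0.062, 0.056); state += dt/6·(k1+2k2+2k3+k4)
t=0.020: state=(0.900, 0.099, 0.001)
t=0.040: state=(0.897, 0.100, 0.002)
t=0.060: state=(0.895, 0.102, 0.003)
continuing one RK4 step at a time; state shown every 25 steps (Δt=0.5):
t=0.500: state=(0.836, 0.132, 0.032)
t=1.000: state=(0.757, 0.168, 0.075)
t=1.500: state=(0.669, 0.204, 0.127)
t=2.000: state=(0.578, 0.232, 0.189)
t=2.500: state=(0.493, 0.250, 0.258)
t=3.000: state=(0.416, 0.254, 0.329)
t=3.500: state=(0.352, 0.247, 0.400)
t=4.000: state=(0.300, 0.231, 0.468)
t=4.500: state=(0.259, 0.210, 0.531)
t=5.000: state=(0.227, 0.186, 0.587)
t=5.500: state=(0.203, 0.162, 0.636)
t=6.000: state=(0.184, 0.139, 0.678)
t=6.500: state=(0.169, 0.117, 0.714)
t=7.000: state=(0.157, 0.099, 0.744)
t=7.500: state=(0.148, 0.082, 0.770)
t=8.000: state=(0.141, 0.068, 0.791)
t=8.500: state=(0.135, 0.056, 0.809)
t=9.000: state=(0.130, 0.046, 0.823)
t=9.500: state=(0.127, 0.038, 0.835)
t=10.000: state=(0.124, 0.031, 0.845)
t=10.500: state=(0.122, 0.026, 0.853)
t=10.680: state=(0.121, 0.024, 0.855)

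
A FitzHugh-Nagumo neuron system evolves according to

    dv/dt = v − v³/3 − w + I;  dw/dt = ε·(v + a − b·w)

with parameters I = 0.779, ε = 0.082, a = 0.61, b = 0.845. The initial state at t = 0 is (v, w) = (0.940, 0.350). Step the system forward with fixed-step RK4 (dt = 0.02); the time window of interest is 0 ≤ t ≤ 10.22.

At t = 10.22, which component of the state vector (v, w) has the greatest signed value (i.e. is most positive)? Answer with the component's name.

t=0.000: state=(0.940, 0.350)
step 1 (dt=0.02): k1=(1.092, 0.103), k2=(1.092, 0.104), k3=(1.092, 0.104), k4=(1.092, 0.104); state += dt/6·(k1+2k2+2k3+k4)
t=0.020: state=(0.962, 0.352)
t=0.040: state=(0.984, 0.354)
t=0.060: state=(1.005, 0.356)
continuing one RK4 step at a time; state shown every 25 steps (Δt=0.5):
t=0.500: state=(1.439, 0.411)
t=1.000: state=(1.717, 0.486)
t=1.500: state=(1.803, 0.566)
t=2.000: state=(1.808, 0.644)
t=2.500: state=(1.786, 0.719)
t=3.000: state=(1.757, 0.790)
t=3.500: state=(1.725, 0.858)
t=4.000: state=(1.692, 0.922)
t=4.500: state=(1.659, 0.983)
t=5.000: state=(1.625, 1.040)
t=5.500: state=(1.592, 1.094)
t=6.000: state=(1.558, 1.145)
t=6.500: state=(1.523, 1.193)
t=7.000: state=(1.489, 1.237)
t=7.500: state=(1.454, 1.279)
t=8.000: state=(1.418, 1.318)
t=8.500: state=(1.382, 1.354)
t=9.000: state=(1.345, 1.388)
t=9.500: state=(1.307, 1.418)
t=10.000: state=(1.268, 1.447)
t=10.220: state=(1.251, 1.458)
compare at T: v=1.251, w=1.458

largest component: w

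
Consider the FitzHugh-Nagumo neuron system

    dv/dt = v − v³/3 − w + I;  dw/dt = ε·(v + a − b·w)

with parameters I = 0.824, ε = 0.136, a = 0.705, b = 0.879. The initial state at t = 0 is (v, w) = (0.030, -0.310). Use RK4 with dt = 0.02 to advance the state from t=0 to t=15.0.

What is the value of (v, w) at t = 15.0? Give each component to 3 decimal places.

t=0.000: state=(0.030, -0.310)
step 1 (dt=0.02): k1=(1.164, 0.137), k2=(1.174, 0.138), k3=(1.174, 0.138), k4=(1.185, 0.140); state += dt/6·(k1+2k2+2k3+k4)
t=0.020: state=(0.053, -0.307)
t=0.040: state=(0.077, -0.304)
t=0.060: state=(0.102, -0.302)
continuing one RK4 step at a time; state shown every 25 steps (Δt=0.5):
t=0.500: state=(0.743, -0.221)
t=1.000: state=(1.525, -0.086)
t=1.500: state=(1.906, 0.082)
t=2.000: state=(1.970, 0.253)
t=2.500: state=(1.941, 0.414)
t=3.000: state=(1.892, 0.563)
t=3.500: state=(1.839, 0.700)
t=4.000: state=(1.784, 0.825)
t=4.500: state=(1.729, 0.940)
t=5.000: state=(1.674, 1.044)
t=5.500: state=(1.619, 1.139)
t=6.000: state=(1.564, 1.224)
t=6.500: state=(1.508, 1.301)
t=7.000: state=(1.451, 1.370)
t=7.500: state=(1.394, 1.431)
t=8.000: state=(1.335, 1.484)
t=8.500: state=(1.275, 1.531)
t=9.000: state=(1.212, 1.571)
t=9.500: state=(1.146, 1.604)
t=10.000: state=(1.076, 1.631)
t=10.500: state=(1.000, 1.651)
t=11.000: state=(0.914, 1.665)
t=11.500: state=(0.816, 1.672)
t=12.000: state=(0.698, 1.672)
t=12.500: state=(0.548, 1.663)
t=13.000: state=(0.342, 1.642)
t=13.500: state=(0.040, 1.607)
t=14.000: state=(-0.423, 1.548)
t=14.500: state=(-1.052, 1.457)
t=15.000: state=(-1.589, 1.330)

(v, w) = (-1.589, 1.330)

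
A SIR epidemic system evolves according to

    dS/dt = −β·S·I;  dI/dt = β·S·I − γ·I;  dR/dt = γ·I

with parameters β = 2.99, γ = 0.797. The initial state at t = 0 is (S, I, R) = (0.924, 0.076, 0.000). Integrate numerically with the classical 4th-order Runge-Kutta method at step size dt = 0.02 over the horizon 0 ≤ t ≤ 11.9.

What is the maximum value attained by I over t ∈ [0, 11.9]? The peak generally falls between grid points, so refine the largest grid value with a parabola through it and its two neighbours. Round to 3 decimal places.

t=0.000: state=(0.924, 0.076, 0.000)
step 1 (dt=0.02): k1=(-0.210, 0.149, 0.061), k2=(-0.214, 0.152, 0.062), k3=(-0.214, 0.152, 0.062), k4=(-0.217, 0.154, 0.063); state += dt/6·(k1+2k2+2k3+k4)
t=0.020: state=(0.920, 0.079, 0.001)
t=0.040: state=(0.915, 0.082, 0.003)
t=0.060: state=(0.911, 0.085, 0.004)
continuing one RK4 step at a time; state shown every 25 steps (Δt=0.5):
t=0.500: state=(0.767, 0.183, 0.049)
t=1.000: state=(0.524, 0.325, 0.151)
t=1.500: state=(0.301, 0.400, 0.299)
t=2.000: state=(0.167, 0.377, 0.456)
t=2.500: state=(0.100, 0.307, 0.593)
t=3.000: state=(0.067, 0.233, 0.701)
t=3.500: state=(0.049, 0.170, 0.780)
t=4.000: state=(0.040, 0.122, 0.838)
t=4.500: state=(0.034, 0.087, 0.879)
t=5.000: state=(0.031, 0.061, 0.908)
t=5.500: state=(0.028, 0.043, 0.929)
t=6.000: state=(0.027, 0.030, 0.943)
t=6.500: state=(0.026, 0.021, 0.953)
t=7.000: state=(0.025, 0.015, 0.960)
t=7.500: state=(0.025, 0.010, 0.965)
t=8.000: state=(0.024, 0.007, 0.969)
t=8.500: state=(0.024, 0.005, 0.971)
t=9.000: state=(0.024, 0.003, 0.973)
t=9.500: state=(0.024, 0.002, 0.974)
t=10.000: state=(0.024, 0.002, 0.974)
t=10.500: state=(0.024, 0.001, 0.975)
t=11.000: state=(0.024, 0.001, 0.975)
t=11.500: state=(0.024, 0.001, 0.976)
t=11.900: state=(0.024, 0.000, 0.976)
largest grid value and its neighbours: I(1.580)=0.40199, I(1.600)=0.40208, I(1.620)=0.40201
parabola through these three points peaks at t≈1.601 with I≈0.40208

max I = 0.402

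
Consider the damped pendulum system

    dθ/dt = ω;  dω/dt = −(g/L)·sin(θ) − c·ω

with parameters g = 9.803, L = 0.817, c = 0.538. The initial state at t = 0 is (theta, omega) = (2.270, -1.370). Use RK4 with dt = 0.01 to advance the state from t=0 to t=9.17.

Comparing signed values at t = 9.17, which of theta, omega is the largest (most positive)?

t=0.000: state=(2.270, -1.370)
step 1 (dt=0.01): k1=(-1.370, -8.446), k2=(-1.412, -8.476), k3=(-1.412, -8.478), k4=(-1.455, -8.509); state += dt/6·(k1+2k2+2k3+k4)
t=0.010: state=(2.256, -1.455)
t=0.020: state=(2.241, -1.540)
t=0.030: state=(2.225, -1.626)
continuing one RK4 step at a time; state shown every 50 steps (Δt=0.5):
t=0.500: state=(0.445, -5.559)
t=1.000: state=(-1.516, -1.070)
t=1.500: state=(-0.643, 4.022)
t=2.000: state=(1.066, 1.361)
t=2.500: state=(0.470, -3.145)
t=3.000: state=(-0.828, -0.896)
t=3.500: state=(-0.253, 2.550)
t=4.000: state=(0.663, 0.318)
t=4.500: state=(0.068, -2.022)
t=5.000: state=(-0.517, 0.157)
t=5.500: state=(0.063, 1.512)
t=6.000: state=(0.379, -0.468)
t=6.500: state=(-0.140, -1.041)
t=7.000: state=(-0.254, 0.618)
t=7.500: state=(0.171, 0.638)
t=8.000: state=(0.150, -0.638)
t=8.500: state=(-0.170, -0.321)
t=9.000: state=(-0.070, 0.573)
t=9.170: state=(0.030, 0.560)
compare at T: theta=0.030, omega=0.560

largest component: omega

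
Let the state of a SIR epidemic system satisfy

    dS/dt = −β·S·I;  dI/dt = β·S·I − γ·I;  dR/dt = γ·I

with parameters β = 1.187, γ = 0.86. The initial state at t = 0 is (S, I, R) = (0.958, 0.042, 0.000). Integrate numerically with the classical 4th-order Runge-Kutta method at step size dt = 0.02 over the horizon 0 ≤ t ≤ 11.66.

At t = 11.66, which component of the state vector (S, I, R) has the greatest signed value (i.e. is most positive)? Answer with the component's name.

largest component: R

t=0.000: state=(0.958, 0.042, 0.000)
step 1 (dt=0.02): k1=(-0.048, 0.012, 0.036), k2=(-0.048, 0.012, 0.036), k3=(-0.048, 0.012, 0.036), k4=(-0.048, 0.012, 0.036); state += dt/6·(k1+2k2+2k3+k4)
t=0.020: state=(0.957, 0.042, 0.001)
t=0.040: state=(0.956, 0.042, 0.001)
t=0.060: state=(0.955, 0.043, 0.002)
continuing one RK4 step at a time; state shown every 25 steps (Δt=0.5):
t=0.500: state=(0.933, 0.048, 0.019)
t=1.000: state=(0.905, 0.054, 0.041)
t=1.500: state=(0.875, 0.059, 0.066)
t=2.000: state=(0.844, 0.064, 0.092)
t=2.500: state=(0.811, 0.068, 0.121)
t=3.000: state=(0.778, 0.071, 0.151)
t=3.500: state=(0.746, 0.073, 0.182)
t=4.000: state=(0.714, 0.073, 0.213)
t=4.500: state=(0.684, 0.072, 0.244)
t=5.000: state=(0.656, 0.070, 0.275)
t=5.500: state=(0.630, 0.066, 0.304)
t=6.000: state=(0.606, 0.062, 0.332)
t=6.500: state=(0.585, 0.058, 0.357)
t=7.000: state=(0.566, 0.053, 0.381)
t=7.500: state=(0.549, 0.048, 0.403)
t=8.000: state=(0.535, 0.043, 0.422)
t=8.500: state=(0.522, 0.038, 0.440)
t=9.000: state=(0.511, 0.034, 0.455)
t=9.500: state=(0.502, 0.030, 0.469)
t=10.000: state=(0.493, 0.026, 0.481)
t=10.500: state=(0.486, 0.023, 0.491)
t=11.000: state=(0.480, 0.020, 0.500)
t=11.500: state=(0.475, 0.017, 0.508)
t=11.660: state=(0.474, 0.016, 0.510)
compare at T: S=0.474, I=0.016, R=0.510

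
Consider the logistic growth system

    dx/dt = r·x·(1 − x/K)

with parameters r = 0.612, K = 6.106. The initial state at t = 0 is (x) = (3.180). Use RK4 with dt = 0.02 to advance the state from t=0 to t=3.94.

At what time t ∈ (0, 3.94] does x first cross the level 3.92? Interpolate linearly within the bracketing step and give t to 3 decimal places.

t = 0.818

t=0.000: state=(3.180)
step 1 (dt=0.02): k1=(0.933), k2=(0.932), k3=(0.932), k4=(0.932); state += dt/6·(k1+2k2+2k3+k4)
t=0.020: state=(3.199)
t=0.040: state=(3.217)
t=0.060: state=(3.236)
continuing one RK4 step at a time; state shown every 10 steps (Δt=0.2):
t=0.200: state=(3.366)
t=0.400: state=(3.549)
t=0.600: state=(3.729)
t=0.800: state=(3.904)
next step: t=0.820: state=(3.921) — x has crossed 3.92
linear interpolation between t=0.800 (3.90429) and t=0.820 (3.92150) → t≈0.818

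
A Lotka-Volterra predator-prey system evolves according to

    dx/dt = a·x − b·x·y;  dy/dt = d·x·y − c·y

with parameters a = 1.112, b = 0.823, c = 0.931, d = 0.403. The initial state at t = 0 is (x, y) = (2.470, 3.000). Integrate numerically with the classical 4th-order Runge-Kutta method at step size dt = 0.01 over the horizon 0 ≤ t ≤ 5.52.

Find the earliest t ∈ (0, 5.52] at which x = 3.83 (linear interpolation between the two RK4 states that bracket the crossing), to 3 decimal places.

t = 4.787

t=0.000: state=(2.470, 3.000)
step 1 (dt=0.01): k1=(-3.352, 0.193), k2=(-3.331, 0.173), k3=(-3.331, 0.173), k4=(-3.310, 0.153); state += dt/6·(k1+2k2+2k3+k4)
t=0.010: state=(2.437, 3.002)
t=0.020: state=(2.404, 3.003)
t=0.030: state=(2.371, 3.004)
continuing one RK4 step at a time; state shown every 20 steps (Δt=0.2):
t=0.200: state=(1.885, 2.965)
t=0.400: state=(1.461, 2.813)
t=0.600: state=(1.169, 2.595)
t=0.800: state=(0.972, 2.347)
t=1.000: state=(0.842, 2.095)
t=1.200: state=(0.760, 1.855)
t=1.400: state=(0.713, 1.633)
t=1.600: state=(0.692, 1.435)
t=1.800: state=(0.693, 1.259)
t=2.000: state=(0.713, 1.106)
t=2.200: state=(0.750, 0.974)
t=2.400: state=(0.806, 0.860)
t=2.600: state=(0.881, 0.764)
t=2.800: state=(0.977, 0.684)
t=3.000: state=(1.096, 0.617)
t=3.200: state=(1.243, 0.563)
t=3.400: state=(1.421, 0.520)
t=3.600: state=(1.633, 0.488)
t=3.800: state=(1.886, 0.467)
t=4.000: state=(2.184, 0.456)
t=4.200: state=(2.531, 0.458)
t=4.400: state=(2.929, 0.473)
t=4.600: state=(3.375, 0.507)
t=4.780: state=(3.812, 0.556)
next step: t=4.790: state=(3.837, 0.559) — x has crossed 3.83
linear interpolation between t=4.780 (3.81235) and t=4.790 (3.83733) → t≈4.787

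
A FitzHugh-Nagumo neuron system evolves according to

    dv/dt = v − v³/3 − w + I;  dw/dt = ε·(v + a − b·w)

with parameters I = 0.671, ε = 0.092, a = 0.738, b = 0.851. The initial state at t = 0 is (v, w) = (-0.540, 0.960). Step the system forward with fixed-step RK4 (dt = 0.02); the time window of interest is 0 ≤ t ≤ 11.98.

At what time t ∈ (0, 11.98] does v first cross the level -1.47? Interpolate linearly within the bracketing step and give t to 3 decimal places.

t = 1.122

t=0.000: state=(-0.540, 0.960)
step 1 (dt=0.02): k1=(-0.777, -0.057), k2=(-0.781, -0.058), k3=(-0.781, -0.058), k4=(-0.786, -0.058); state += dt/6·(k1+2k2+2k3+k4)
t=0.020: state=(-0.556, 0.959)
t=0.040: state=(-0.571, 0.958)
t=0.060: state=(-0.587, 0.956)
continuing one RK4 step at a time; state shown every 25 steps (Δt=0.5):
t=0.500: state=(-0.975, 0.922)
t=1.000: state=(-1.392, 0.866)
t=1.120: state=(-1.469, 0.851)
next step: t=1.140: state=(-1.481, 0.848) — v has crossed -1.47
linear interpolation between t=1.120 (-1.46891) and t=1.140 (-1.48059) → t≈1.122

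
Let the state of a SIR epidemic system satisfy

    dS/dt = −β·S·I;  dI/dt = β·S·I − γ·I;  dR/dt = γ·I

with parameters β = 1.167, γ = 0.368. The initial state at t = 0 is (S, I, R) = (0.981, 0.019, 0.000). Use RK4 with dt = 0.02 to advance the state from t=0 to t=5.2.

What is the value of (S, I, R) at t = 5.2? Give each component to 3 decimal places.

t=0.000: state=(0.981, 0.019, 0.000)
step 1 (dt=0.02): k1=(-0.022, 0.015, 0.007), k2=(-0.022, 0.015, 0.007), k3=(-0.022, 0.015, 0.007), k4=(-0.022, 0.015, 0.007); state += dt/6·(k1+2k2+2k3+k4)
t=0.020: state=(0.981, 0.019, 0.000)
t=0.040: state=(0.980, 0.020, 0.000)
t=0.060: state=(0.980, 0.020, 0.000)
continuing one RK4 step at a time; state shown every 10 steps (Δt=0.2):
t=0.200: state=(0.976, 0.022, 0.002)
t=0.400: state=(0.971, 0.026, 0.003)
t=0.600: state=(0.965, 0.030, 0.005)
t=0.800: state=(0.957, 0.035, 0.008)
t=1.000: state=(0.949, 0.041, 0.011)
t=1.200: state=(0.939, 0.047, 0.014)
t=1.400: state=(0.928, 0.054, 0.017)
t=1.600: state=(0.916, 0.063, 0.022)
t=1.800: state=(0.901, 0.072, 0.027)
t=2.000: state=(0.885, 0.082, 0.032)
t=2.200: state=(0.867, 0.094, 0.039)
t=2.400: state=(0.847, 0.107, 0.046)
t=2.600: state=(0.825, 0.120, 0.055)
t=2.800: state=(0.801, 0.135, 0.064)
t=3.000: state=(0.775, 0.151, 0.074)
t=3.200: state=(0.746, 0.167, 0.086)
t=3.400: state=(0.716, 0.184, 0.099)
t=3.600: state=(0.685, 0.202, 0.113)
t=3.800: state=(0.652, 0.219, 0.129)
t=4.000: state=(0.618, 0.236, 0.146)
t=4.200: state=(0.584, 0.252, 0.164)
t=4.400: state=(0.550, 0.268, 0.183)
t=4.600: state=(0.515, 0.282, 0.203)
t=4.800: state=(0.482, 0.294, 0.224)
t=5.000: state=(0.449, 0.304, 0.246)
t=5.200: state=(0.418, 0.313, 0.269)

(S, I, R) = (0.418, 0.313, 0.269)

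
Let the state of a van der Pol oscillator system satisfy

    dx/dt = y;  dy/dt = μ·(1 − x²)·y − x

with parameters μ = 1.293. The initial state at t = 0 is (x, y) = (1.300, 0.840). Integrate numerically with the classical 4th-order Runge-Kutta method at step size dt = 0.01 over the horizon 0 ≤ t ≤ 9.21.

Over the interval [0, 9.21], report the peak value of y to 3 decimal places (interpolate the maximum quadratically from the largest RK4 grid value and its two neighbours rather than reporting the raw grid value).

max y = 2.989

t=0.000: state=(1.300, 0.840)
step 1 (dt=0.01): k1=(0.840, -2.049), k2=(0.830, -2.056), k3=(0.830, -2.056), k4=(0.819, -2.062); state += dt/6·(k1+2k2+2k3+k4)
t=0.010: state=(1.308, 0.819)
t=0.020: state=(1.316, 0.799)
t=0.030: state=(1.324, 0.778)
continuing one RK4 step at a time; state shown every 50 steps (Δt=0.5):
t=0.500: state=(1.473, -0.080)
t=1.000: state=(1.298, -0.574)
t=1.500: state=(0.907, -1.019)
t=2.000: state=(0.207, -1.903)
t=2.500: state=(-1.054, -2.835)
t=3.000: state=(-1.941, -0.535)
t=3.500: state=(-1.918, 0.366)
t=4.000: state=(-1.677, 0.573)
t=4.500: state=(-1.344, 0.777)
t=5.000: state=(-0.867, 1.189)
t=5.500: state=(-0.053, 2.212)
t=6.000: state=(1.319, 2.693)
t=6.500: state=(2.003, 0.217)
t=7.000: state=(1.906, -0.419)
t=7.500: state=(1.650, -0.594)
t=8.000: state=(1.305, -0.805)
t=8.500: state=(0.807, -1.255)
t=9.000: state=(-0.060, -2.359)
t=9.210: state=(-0.617, -2.909)
largest grid value and its neighbours: y(5.840)=2.98839, y(5.850)=2.98900, y(5.860)=2.98726
parabola through these three points peaks at t≈5.848 with y≈2.98906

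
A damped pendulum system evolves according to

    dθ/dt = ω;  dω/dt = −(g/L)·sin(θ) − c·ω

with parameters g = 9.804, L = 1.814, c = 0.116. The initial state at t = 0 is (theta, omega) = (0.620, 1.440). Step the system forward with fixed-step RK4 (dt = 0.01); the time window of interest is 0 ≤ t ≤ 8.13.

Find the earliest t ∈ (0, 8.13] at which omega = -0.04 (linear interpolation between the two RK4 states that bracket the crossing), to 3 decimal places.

t = 0.374

t=0.000: state=(0.620, 1.440)
step 1 (dt=0.01): k1=(1.440, -3.307), k2=(1.423, -3.337), k3=(1.423, -3.337), k4=(1.407, -3.366); state += dt/6·(k1+2k2+2k3+k4)
t=0.010: state=(0.634, 1.407)
t=0.020: state=(0.648, 1.373)
t=0.030: state=(0.662, 1.338)
t=0.370: state=(0.892, -0.024)
next step: t=0.380: state=(0.892, -0.066) — omega has crossed -0.04
linear interpolation between t=0.370 (-0.02357) and t=0.380 (-0.06558) → t≈0.374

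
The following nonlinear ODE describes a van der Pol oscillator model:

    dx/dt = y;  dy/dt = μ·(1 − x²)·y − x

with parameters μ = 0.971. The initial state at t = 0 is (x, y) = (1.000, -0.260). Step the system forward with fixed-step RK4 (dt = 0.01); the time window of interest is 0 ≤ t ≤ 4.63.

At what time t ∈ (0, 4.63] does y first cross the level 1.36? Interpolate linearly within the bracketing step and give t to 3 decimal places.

t = 3.922

t=0.000: state=(1.000, -0.260)
step 1 (dt=0.01): k1=(-0.260, -1.000), k2=(-0.265, -0.999), k3=(-0.265, -0.999), k4=(-0.270, -0.999); state += dt/6·(k1+2k2+2k3+k4)
t=0.010: state=(0.997, -0.270)
t=0.020: state=(0.995, -0.280)
t=0.030: state=(0.992, -0.290)
continuing one RK4 step at a time; state shown every 20 steps (Δt=0.2):
t=0.200: state=(0.928, -0.458)
t=0.400: state=(0.816, -0.659)
t=0.600: state=(0.663, -0.875)
t=0.800: state=(0.465, -1.120)
t=1.000: state=(0.213, -1.403)
t=1.200: state=(-0.099, -1.715)
t=1.400: state=(-0.471, -1.987)
t=1.600: state=(-0.880, -2.063)
t=1.800: state=(-1.271, -1.782)
t=2.000: state=(-1.572, -1.195)
t=2.200: state=(-1.747, -0.564)
t=2.400: state=(-1.808, -0.078)
t=2.600: state=(-1.789, 0.242)
t=2.800: state=(-1.718, 0.451)
t=3.000: state=(-1.612, 0.602)
t=3.200: state=(-1.479, 0.731)
t=3.400: state=(-1.320, 0.863)
t=3.600: state=(-1.132, 1.017)
t=3.800: state=(-0.910, 1.211)
t=3.920: state=(-0.756, 1.357)
next step: t=3.930: state=(-0.743, 1.370) — y has crossed 1.36
linear interpolation between t=3.920 (1.35699) and t=3.930 (1.37028) → t≈3.922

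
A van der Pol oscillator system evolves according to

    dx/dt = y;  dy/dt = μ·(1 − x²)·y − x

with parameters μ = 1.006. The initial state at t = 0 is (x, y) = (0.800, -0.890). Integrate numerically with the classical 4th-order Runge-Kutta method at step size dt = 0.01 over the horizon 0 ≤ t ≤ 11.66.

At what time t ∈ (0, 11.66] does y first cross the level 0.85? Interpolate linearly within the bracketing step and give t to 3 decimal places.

t = 2.874

t=0.000: state=(0.800, -0.890)
step 1 (dt=0.01): k1=(-0.890, -1.122), k2=(-0.896, -1.126), k3=(-0.896, -1.126), k4=(-0.901, -1.130); state += dt/6·(k1+2k2+2k3+k4)
t=0.010: state=(0.791, -0.901)
t=0.020: state=(0.782, -0.913)
t=0.030: state=(0.773, -0.924)
continuing one RK4 step at a time; state shown every 50 steps (Δt=0.5):
t=0.500: state=(0.192, -1.595)
t=1.000: state=(-0.811, -2.284)
t=1.500: state=(-1.719, -1.012)
t=2.000: state=(-1.862, 0.226)
t=2.500: state=(-1.632, 0.633)
t=2.870: state=(-1.359, 0.847)
next step: t=2.880: state=(-1.351, 0.854) — y has crossed 0.85
linear interpolation between t=2.870 (0.84732) and t=2.880 (0.85372) → t≈2.874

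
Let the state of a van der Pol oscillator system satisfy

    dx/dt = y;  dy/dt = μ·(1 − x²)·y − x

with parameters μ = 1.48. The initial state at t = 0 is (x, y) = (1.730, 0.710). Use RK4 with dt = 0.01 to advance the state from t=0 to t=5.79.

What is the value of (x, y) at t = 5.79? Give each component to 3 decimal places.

(x, y) = (-0.289, 1.926)

t=0.000: state=(1.730, 0.710)
step 1 (dt=0.01): k1=(0.710, -3.824), k2=(0.691, -3.784), k3=(0.691, -3.784), k4=(0.672, -3.743); state += dt/6·(k1+2k2+2k3+k4)
t=0.010: state=(1.737, 0.672)
t=0.020: state=(1.743, 0.635)
t=0.030: state=(1.750, 0.599)
continuing one RK4 step at a time; state shown every 20 steps (Δt=0.2):
t=0.200: state=(1.807, 0.113)
t=0.400: state=(1.794, -0.206)
t=0.600: state=(1.734, -0.373)
t=0.800: state=(1.649, -0.476)
t=1.000: state=(1.545, -0.558)
t=1.200: state=(1.426, -0.641)
t=1.400: state=(1.288, -0.741)
t=1.600: state=(1.127, -0.874)
t=1.800: state=(0.935, -1.062)
t=2.000: state=(0.696, -1.342)
t=2.200: state=(0.388, -1.771)
t=2.400: state=(-0.025, -2.392)
t=2.600: state=(-0.573, -3.052)
t=2.800: state=(-1.202, -3.042)
t=3.000: state=(-1.709, -1.893)
t=3.200: state=(-1.955, -0.660)
t=3.400: state=(-2.013, -0.009)
t=3.600: state=(-1.984, 0.262)
t=3.800: state=(-1.918, 0.380)
t=4.000: state=(-1.835, 0.446)
t=4.200: state=(-1.741, 0.497)
t=4.400: state=(-1.637, 0.548)
t=4.600: state=(-1.521, 0.609)
t=4.800: state=(-1.392, 0.686)
t=5.000: state=(-1.245, 0.789)
t=5.200: state=(-1.074, 0.933)
t=5.400: state=(-0.867, 1.145)
t=5.600: state=(-0.609, 1.466)
t=5.790: state=(-0.289, 1.926)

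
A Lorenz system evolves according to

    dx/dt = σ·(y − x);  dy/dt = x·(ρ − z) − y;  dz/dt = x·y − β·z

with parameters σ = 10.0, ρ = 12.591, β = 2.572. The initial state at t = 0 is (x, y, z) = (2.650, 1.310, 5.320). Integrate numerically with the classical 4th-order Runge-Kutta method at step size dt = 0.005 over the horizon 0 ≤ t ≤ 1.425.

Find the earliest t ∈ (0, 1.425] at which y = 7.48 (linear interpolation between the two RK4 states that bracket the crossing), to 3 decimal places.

t = 0.302

t=0.000: state=(2.650, 1.310, 5.320)
step 1 (dt=0.005): k1=(-13.400, 17.958, -10.212), k2=(-12.616, 17.736, -10.072), k3=(-12.641, 17.750, -10.072), k4=(-11.880, 17.540, -9.935); state += dt/6·(k1+2k2+2k3+k4)
t=0.005: state=(2.587, 1.399, 5.270)
t=0.010: state=(2.531, 1.485, 5.221)
t=0.015: state=(2.482, 1.570, 5.173)
continuing one RK4 step at a time; state shown every 10 steps (Δt=0.05):
t=0.050: state=(2.302, 2.134, 4.875)
t=0.100: state=(2.403, 2.924, 4.563)
t=0.150: state=(2.790, 3.802, 4.421)
t=0.200: state=(3.404, 4.840, 4.515)
t=0.250: state=(4.224, 6.065, 4.947)
t=0.300: state=(5.237, 7.431, 5.854)
next step: t=0.305: state=(5.347, 7.570, 5.976) — y has crossed 7.48
linear interpolation between t=0.300 (7.43072) and t=0.305 (7.56986) → t≈0.302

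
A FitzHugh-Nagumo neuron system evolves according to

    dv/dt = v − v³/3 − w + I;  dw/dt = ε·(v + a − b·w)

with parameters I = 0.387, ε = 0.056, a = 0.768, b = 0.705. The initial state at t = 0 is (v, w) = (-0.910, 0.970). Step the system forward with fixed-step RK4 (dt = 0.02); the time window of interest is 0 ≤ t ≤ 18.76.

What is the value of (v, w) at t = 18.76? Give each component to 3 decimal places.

t=0.000: state=(-0.910, 0.970)
step 1 (dt=0.02): k1=(-1.242, -0.046), k2=(-1.243, -0.047), k3=(-1.243, -0.047), k4=(-1.245, -0.048); state += dt/6·(k1+2k2+2k3+k4)
t=0.020: state=(-0.935, 0.969)
t=0.040: state=(-0.960, 0.968)
t=0.060: state=(-0.985, 0.967)
continuing one RK4 step at a time; state shown every 50 steps (Δt=1):
t=1.000: state=(-1.804, 0.895)
t=2.000: state=(-1.912, 0.799)
t=3.000: state=(-1.887, 0.706)
t=4.000: state=(-1.852, 0.618)
t=5.000: state=(-1.817, 0.536)
t=6.000: state=(-1.783, 0.458)
t=7.000: state=(-1.748, 0.386)
t=8.000: state=(-1.714, 0.318)
t=9.000: state=(-1.680, 0.255)
t=10.000: state=(-1.647, 0.196)
t=11.000: state=(-1.614, 0.141)
t=12.000: state=(-1.581, 0.090)
t=13.000: state=(-1.548, 0.043)
t=14.000: state=(-1.515, -0.001)
t=15.000: state=(-1.483, -0.041)
t=16.000: state=(-1.451, -0.078)
t=17.000: state=(-1.419, -0.111)
t=18.000: state=(-1.387, -0.142)
t=18.760: state=(-1.363, -0.163)

(v, w) = (-1.363, -0.163)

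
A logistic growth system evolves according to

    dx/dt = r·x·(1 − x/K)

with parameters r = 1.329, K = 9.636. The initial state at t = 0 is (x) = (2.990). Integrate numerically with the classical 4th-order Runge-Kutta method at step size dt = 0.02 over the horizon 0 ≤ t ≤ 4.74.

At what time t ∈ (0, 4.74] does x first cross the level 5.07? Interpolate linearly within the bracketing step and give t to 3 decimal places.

t = 0.680

t=0.000: state=(2.990)
step 1 (dt=0.02): k1=(2.741), k2=(2.754), k3=(2.754), k4=(2.768); state += dt/6·(k1+2k2+2k3+k4)
t=0.020: state=(3.045)
t=0.040: state=(3.101)
t=0.060: state=(3.157)
continuing one RK4 step at a time; state shown every 10 steps (Δt=0.2):
t=0.200: state=(3.564)
t=0.400: state=(4.178)
t=0.600: state=(4.815)
t=0.660: state=(5.007)
next step: t=0.680: state=(5.071) — x has crossed 5.07
linear interpolation between t=0.660 (5.00676) and t=0.680 (5.07066) → t≈0.680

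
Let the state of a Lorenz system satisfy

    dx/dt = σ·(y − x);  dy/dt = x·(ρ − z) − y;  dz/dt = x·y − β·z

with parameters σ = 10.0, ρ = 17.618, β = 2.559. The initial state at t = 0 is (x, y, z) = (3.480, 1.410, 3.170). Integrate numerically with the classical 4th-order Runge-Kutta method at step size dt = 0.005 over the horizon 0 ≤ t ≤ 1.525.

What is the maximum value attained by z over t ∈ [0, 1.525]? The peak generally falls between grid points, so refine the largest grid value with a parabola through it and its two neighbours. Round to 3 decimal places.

t=0.000: state=(3.480, 1.410, 3.170)
step 1 (dt=0.005): k1=(-20.700, 48.869, -3.205), k2=(-18.961, 48.027, -2.839), k3=(-19.025, 48.088, -2.842), k4=(-17.344, 47.302, -2.489); state += dt/6·(k1+2k2+2k3+k4)
t=0.005: state=(3.385, 1.650, 3.156)
t=0.010: state=(3.306, 1.883, 3.145)
t=0.015: state=(3.242, 2.110, 3.138)
continuing one RK4 step at a time; state shown every 10 steps (Δt=0.05):
t=0.050: state=(3.144, 3.605, 3.171)
t=0.100: state=(3.783, 5.800, 3.548)
t=0.150: state=(5.120, 8.435, 4.606)
t=0.200: state=(7.077, 11.545, 6.925)
t=0.250: state=(9.484, 14.455, 11.216)
t=0.300: state=(11.749, 15.435, 17.511)
t=0.350: state=(12.749, 12.720, 23.775)
t=0.400: state=(11.613, 7.277, 26.760)
t=0.450: state=(8.809, 2.432, 25.834)
t=0.500: state=(5.679, -0.143, 23.077)
t=0.550: state=(3.166, -1.007, 20.175)
t=0.600: state=(1.489, -1.112, 17.638)
t=0.650: state=(0.484, -1.016, 15.472)
t=0.700: state=(-0.089, -0.946, 13.606)
t=0.750: state=(-0.427, -0.966, 11.984)
t=0.800: state=(-0.662, -1.091, 10.572)
t=0.850: state=(-0.877, -1.327, 9.346)
t=0.900: state=(-1.127, -1.693, 8.294)
t=0.950: state=(-1.457, -2.224, 7.416)
t=1.000: state=(-1.911, -2.979, 6.731)
t=1.050: state=(-2.546, -4.037, 6.288)
t=1.100: state=(-3.428, -5.492, 6.200)
t=1.150: state=(-4.634, -7.417, 6.676)
t=1.200: state=(-6.220, -9.768, 8.071)
t=1.250: state=(-8.137, -12.166, 10.832)
t=1.300: state=(-10.090, -13.645, 15.151)
t=1.350: state=(-11.420, -12.903, 20.202)
t=1.400: state=(-11.374, -9.646, 23.949)
t=1.450: state=(-9.804, -5.512, 24.864)
t=1.500: state=(-7.406, -2.426, 23.444)
t=1.525: state=(-6.189, -1.481, 22.308)
largest grid value and its neighbours: z(0.405)=26.81936, z(0.410)=26.83882, z(0.415)=26.82027
parabola through these three points peaks at t≈0.410 with z≈26.83883

max z = 26.839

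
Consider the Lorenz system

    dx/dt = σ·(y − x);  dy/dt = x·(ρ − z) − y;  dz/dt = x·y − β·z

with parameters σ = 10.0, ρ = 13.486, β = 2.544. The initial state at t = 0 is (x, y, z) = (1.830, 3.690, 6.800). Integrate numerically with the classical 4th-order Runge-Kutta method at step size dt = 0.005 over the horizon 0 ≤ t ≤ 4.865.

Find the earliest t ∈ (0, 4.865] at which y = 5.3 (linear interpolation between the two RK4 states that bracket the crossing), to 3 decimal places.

t=0.000: state=(1.830, 3.690, 6.800)
step 1 (dt=0.005): k1=(18.600, 8.545, -10.546), k2=(18.349, 8.884, -10.268), k3=(18.363, 8.878, -10.270), k4=(18.126, 9.214, -9.992); state += dt/6·(k1+2k2+2k3+k4)
t=0.005: state=(1.922, 3.734, 6.749)
t=0.010: state=(2.011, 3.782, 6.700)
t=0.015: state=(2.099, 3.833, 6.654)
t=0.105: state=(3.565, 5.240, 6.340)
next step: t=0.110: state=(3.649, 5.342, 6.355) — y has crossed 5.3
linear interpolation between t=0.105 (5.23961) and t=0.110 (5.34190) → t≈0.108

t = 0.108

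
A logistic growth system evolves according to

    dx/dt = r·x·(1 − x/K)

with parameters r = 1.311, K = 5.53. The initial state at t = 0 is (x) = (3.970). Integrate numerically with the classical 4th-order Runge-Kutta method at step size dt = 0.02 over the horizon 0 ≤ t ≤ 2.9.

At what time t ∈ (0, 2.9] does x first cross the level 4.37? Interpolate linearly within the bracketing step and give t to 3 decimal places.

t=0.000: state=(3.970)
step 1 (dt=0.02): k1=(1.468), k2=(1.460), k3=(1.460), k4=(1.451); state += dt/6·(k1+2k2+2k3+k4)
t=0.020: state=(3.999)
t=0.040: state=(4.028)
t=0.060: state=(4.057)
continuing one RK4 step at a time; state shown every 5 steps (Δt=0.1):
t=0.100: state=(4.113)
t=0.200: state=(4.246)
t=0.280: state=(4.347)
next step: t=0.300: state=(4.371) — x has crossed 4.37
linear interpolation between t=0.280 (4.34675) and t=0.300 (4.37095) → t≈0.299

t = 0.299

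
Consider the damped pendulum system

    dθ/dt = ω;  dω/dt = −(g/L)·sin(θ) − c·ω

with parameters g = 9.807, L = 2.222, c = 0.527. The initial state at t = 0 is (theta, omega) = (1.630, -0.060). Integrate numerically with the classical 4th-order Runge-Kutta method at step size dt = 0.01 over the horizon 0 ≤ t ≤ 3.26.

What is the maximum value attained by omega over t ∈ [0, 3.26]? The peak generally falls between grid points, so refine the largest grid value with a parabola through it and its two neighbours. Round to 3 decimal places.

max omega = 1.660

t=0.000: state=(1.630, -0.060)
step 1 (dt=0.01): k1=(-0.060, -4.374), k2=(-0.082, -4.363), k3=(-0.082, -4.363), k4=(-0.104, -4.351); state += dt/6·(k1+2k2+2k3+k4)
t=0.010: state=(1.629, -0.104)
t=0.020: state=(1.628, -0.147)
t=0.030: state=(1.626, -0.190)
continuing one RK4 step at a time; state shown every 20 steps (Δt=0.2):
t=0.200: state=(1.533, -0.891)
t=0.400: state=(1.280, -1.628)
t=0.600: state=(0.893, -2.204)
t=0.800: state=(0.418, -2.490)
t=1.000: state=(-0.076, -2.376)
t=1.200: state=(-0.508, -1.890)
t=1.400: state=(-0.817, -1.178)
t=1.600: state=(-0.975, -0.399)
t=1.800: state=(-0.979, 0.341)
t=2.000: state=(-0.846, 0.974)
t=2.200: state=(-0.601, 1.433)
t=2.400: state=(-0.289, 1.649)
t=2.600: state=(0.039, 1.585)
t=2.800: state=(0.328, 1.267)
t=3.000: state=(0.535, 0.783)
t=3.200: state=(0.637, 0.234)
t=3.260: state=(0.646, 0.071)
largest grid value and its neighbours: omega(2.440)=1.65912, omega(2.450)=1.65976, omega(2.460)=1.65967
parabola through these three points peaks at t≈2.454 with omega≈1.65981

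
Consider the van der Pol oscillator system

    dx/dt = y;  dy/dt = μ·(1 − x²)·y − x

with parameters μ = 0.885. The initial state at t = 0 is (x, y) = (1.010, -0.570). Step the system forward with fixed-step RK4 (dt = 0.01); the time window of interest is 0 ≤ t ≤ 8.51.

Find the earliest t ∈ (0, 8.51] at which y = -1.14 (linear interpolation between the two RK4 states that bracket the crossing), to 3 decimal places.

t = 0.526

t=0.000: state=(1.010, -0.570)
step 1 (dt=0.01): k1=(-0.570, -1.000), k2=(-0.575, -1.000), k3=(-0.575, -1.000), k4=(-0.580, -1.000); state += dt/6·(k1+2k2+2k3+k4)
t=0.010: state=(1.004, -0.580)
t=0.020: state=(0.998, -0.590)
t=0.030: state=(0.992, -0.600)
continuing one RK4 step at a time; state shown every 50 steps (Δt=0.5):
t=0.500: state=(0.595, -1.108)
t=0.520: state=(0.573, -1.132)
next step: t=0.530: state=(0.562, -1.145) — y has crossed -1.14
linear interpolation between t=0.520 (-1.13248) and t=0.530 (-1.14499) → t≈0.526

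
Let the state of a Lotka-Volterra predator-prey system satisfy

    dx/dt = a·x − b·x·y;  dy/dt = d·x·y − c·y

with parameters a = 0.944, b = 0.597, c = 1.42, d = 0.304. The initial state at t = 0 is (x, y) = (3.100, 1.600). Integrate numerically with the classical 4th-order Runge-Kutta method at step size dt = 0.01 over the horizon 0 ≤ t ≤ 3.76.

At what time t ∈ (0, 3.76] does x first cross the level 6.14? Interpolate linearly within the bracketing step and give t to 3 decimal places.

t=0.000: state=(3.100, 1.600)
step 1 (dt=0.01): k1=(-0.035, -0.764), k2=(-0.028, -0.762), k3=(-0.028, -0.762), k4=(-0.021, -0.761); state += dt/6·(k1+2k2+2k3+k4)
t=0.010: state=(3.100, 1.592)
t=0.020: state=(3.100, 1.585)
t=0.030: state=(3.100, 1.577)
continuing one RK4 step at a time; state shown every 20 steps (Δt=0.2):
t=0.200: state=(3.120, 1.455)
t=0.400: state=(3.193, 1.326)
t=0.600: state=(3.314, 1.217)
t=0.800: state=(3.481, 1.126)
t=1.000: state=(3.692, 1.054)
t=1.200: state=(3.945, 1.000)
t=1.400: state=(4.238, 0.965)
t=1.600: state=(4.567, 0.950)
t=1.800: state=(4.924, 0.954)
t=2.000: state=(5.300, 0.980)
t=2.200: state=(5.680, 1.030)
t=2.400: state=(6.040, 1.107)
t=2.450: state=(6.124, 1.131)
next step: t=2.460: state=(6.140, 1.136) — x has crossed 6.14
linear interpolation between t=2.450 (6.12395) and t=2.460 (6.14033) → t≈2.460

t = 2.460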